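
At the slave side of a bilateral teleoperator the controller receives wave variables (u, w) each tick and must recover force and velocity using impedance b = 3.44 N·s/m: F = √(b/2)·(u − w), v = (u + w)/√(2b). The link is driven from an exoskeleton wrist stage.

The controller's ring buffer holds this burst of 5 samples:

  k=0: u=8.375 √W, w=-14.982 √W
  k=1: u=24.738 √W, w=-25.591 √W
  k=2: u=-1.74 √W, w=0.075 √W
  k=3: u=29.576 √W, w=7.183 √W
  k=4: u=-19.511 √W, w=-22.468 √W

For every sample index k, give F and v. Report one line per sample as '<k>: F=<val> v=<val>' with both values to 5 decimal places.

k=0: u−w=23.35700, u+w=-6.60700; √(b/2)=1.31149, √(2b)=2.62298; F=1.31149×23.357=30.63242, v=-6.60700/2.62298=-2.51890
k=1: u−w=50.32900, u+w=-0.85300; √(b/2)=1.31149, √(2b)=2.62298; F=1.31149×50.329=66.00586, v=-0.85300/2.62298=-0.32520
k=2: u−w=-1.81500, u+w=-1.66500; √(b/2)=1.31149, √(2b)=2.62298; F=1.31149×(-1.815)=-2.38035, v=-1.66500/2.62298=-0.63478
k=3: u−w=22.39300, u+w=36.75900; √(b/2)=1.31149, √(2b)=2.62298; F=1.31149×22.393=29.36814, v=36.75900/2.62298=14.01424
k=4: u−w=2.95700, u+w=-41.97900; √(b/2)=1.31149, √(2b)=2.62298; F=1.31149×2.957=3.87807, v=-41.97900/2.62298=-16.00434

0: F=30.63242 v=-2.51890
1: F=66.00586 v=-0.32520
2: F=-2.38035 v=-0.63478
3: F=29.36814 v=14.01424
4: F=3.87807 v=-16.00434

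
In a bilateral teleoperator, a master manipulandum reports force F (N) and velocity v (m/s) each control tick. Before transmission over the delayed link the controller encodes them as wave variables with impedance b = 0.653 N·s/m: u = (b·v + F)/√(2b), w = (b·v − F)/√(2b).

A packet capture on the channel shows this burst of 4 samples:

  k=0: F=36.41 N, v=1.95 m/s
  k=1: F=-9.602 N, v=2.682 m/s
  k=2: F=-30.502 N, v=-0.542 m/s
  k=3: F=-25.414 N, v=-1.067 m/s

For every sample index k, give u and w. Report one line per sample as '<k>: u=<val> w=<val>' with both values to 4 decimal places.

k=0: b·v=0.653×1.95=1.2733; √(2b)=1.1428; u=(1.2733+36.41)/1.1428=32.9745, w=(1.2733−36.41)/1.1428=-30.7460
k=1: b·v=0.653×2.682=1.7513; √(2b)=1.1428; u=(1.7513+(-9.602))/1.1428=-6.8696, w=(1.7513−(-9.602))/1.1428=9.9346
k=2: b·v=0.653×(-0.542)=-0.3539; √(2b)=1.1428; u=(-0.3539+(-30.502))/1.1428=-27.0002, w=(-0.3539−(-30.502))/1.1428=26.3808
k=3: b·v=0.653×(-1.067)=-0.6968; √(2b)=1.1428; u=(-0.6968+(-25.414))/1.1428=-22.8480, w=(-0.6968−(-25.414))/1.1428=21.6286

0: u=32.9745 w=-30.7460
1: u=-6.8696 w=9.9346
2: u=-27.0002 w=26.3808
3: u=-22.8480 w=21.6286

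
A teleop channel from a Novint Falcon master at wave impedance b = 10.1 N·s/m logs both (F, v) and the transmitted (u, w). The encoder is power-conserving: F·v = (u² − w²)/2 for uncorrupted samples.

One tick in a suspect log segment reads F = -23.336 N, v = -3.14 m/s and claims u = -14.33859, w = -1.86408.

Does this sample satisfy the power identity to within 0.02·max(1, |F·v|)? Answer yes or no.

no

F·v = (-23.336)×(-3.14) = 73.27504 W.
(u² − w²)/2 = (205.59516 − 3.47479)/2 = 101.06018 W.
|Δ| = 27.78514;  2% of max(1, |F·v|) = 1.46550.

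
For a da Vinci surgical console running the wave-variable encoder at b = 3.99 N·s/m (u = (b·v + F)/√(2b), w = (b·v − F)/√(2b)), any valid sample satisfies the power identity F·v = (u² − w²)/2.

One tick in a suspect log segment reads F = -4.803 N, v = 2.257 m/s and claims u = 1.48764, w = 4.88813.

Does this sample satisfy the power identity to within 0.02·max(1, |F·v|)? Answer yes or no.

yes

F·v = (-4.803)×2.257 = -10.8404 W.
(u² − w²)/2 = (2.2131 − 23.8938)/2 = -10.8404 W.
|Δ| = 0.0000;  2% of max(1, |F·v|) = 0.2168.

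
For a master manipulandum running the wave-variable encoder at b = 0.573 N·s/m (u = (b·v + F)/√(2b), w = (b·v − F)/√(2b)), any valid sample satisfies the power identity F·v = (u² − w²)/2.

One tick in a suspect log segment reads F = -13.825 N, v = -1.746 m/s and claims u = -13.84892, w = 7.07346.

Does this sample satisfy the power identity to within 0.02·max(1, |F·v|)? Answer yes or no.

no

F·v = (-13.825)×(-1.746) = 24.13845 W.
(u² − w²)/2 = (191.79259 − 50.03384)/2 = 70.87937 W.
|Δ| = 46.74092;  2% of max(1, |F·v|) = 0.48277.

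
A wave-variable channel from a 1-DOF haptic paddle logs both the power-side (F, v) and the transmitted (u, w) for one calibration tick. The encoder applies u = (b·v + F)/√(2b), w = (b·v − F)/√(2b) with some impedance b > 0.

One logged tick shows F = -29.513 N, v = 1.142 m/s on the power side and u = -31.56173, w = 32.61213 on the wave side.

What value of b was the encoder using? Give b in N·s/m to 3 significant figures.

b = 0.423 N·s/m

u + w = 1.05040;  u + w = √(2b)·v, so √(2b) = 1.05040/1.142 = 0.91979.
b = (√(2b))²/2 = 0.84601/2 = 0.42301.
(Check via u − w = 2F/√(2b): u − w = -64.17386, 2F/√(2b) = -64.17335.)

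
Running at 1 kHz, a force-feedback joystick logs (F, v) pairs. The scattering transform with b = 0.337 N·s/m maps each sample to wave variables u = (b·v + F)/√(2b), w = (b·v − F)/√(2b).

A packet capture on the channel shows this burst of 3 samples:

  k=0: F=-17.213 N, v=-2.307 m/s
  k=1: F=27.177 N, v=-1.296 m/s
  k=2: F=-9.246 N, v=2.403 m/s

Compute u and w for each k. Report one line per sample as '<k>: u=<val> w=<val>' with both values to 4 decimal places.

0: u=-21.9135 w=20.0195
1: u=32.5713 w=-33.6353
2: u=-10.2758 w=12.2486

k=0: b·v=0.337×(-2.307)=-0.7775; √(2b)=0.8210; u=(-0.7775+(-17.213))/0.8210=-21.9135, w=(-0.7775−(-17.213))/0.8210=20.0195
k=1: b·v=0.337×(-1.296)=-0.4368; √(2b)=0.8210; u=(-0.4368+27.177)/0.8210=32.5713, w=(-0.4368−27.177)/0.8210=-33.6353
k=2: b·v=0.337×2.403=0.8098; √(2b)=0.8210; u=(0.8098+(-9.246))/0.8210=-10.2758, w=(0.8098−(-9.246))/0.8210=12.2486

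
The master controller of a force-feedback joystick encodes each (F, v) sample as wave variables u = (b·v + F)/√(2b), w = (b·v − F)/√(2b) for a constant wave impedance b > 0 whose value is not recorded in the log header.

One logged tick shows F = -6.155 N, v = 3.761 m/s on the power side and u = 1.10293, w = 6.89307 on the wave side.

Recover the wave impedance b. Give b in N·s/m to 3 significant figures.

u + w = 7.99600;  u + w = √(2b)·v, so √(2b) = 7.99600/3.761 = 2.12603.
b = (√(2b))²/2 = 4.52000/2 = 2.26000.
(Check via u − w = 2F/√(2b): u − w = -5.79014, 2F/√(2b) = -5.79013.)

b = 2.26 N·s/m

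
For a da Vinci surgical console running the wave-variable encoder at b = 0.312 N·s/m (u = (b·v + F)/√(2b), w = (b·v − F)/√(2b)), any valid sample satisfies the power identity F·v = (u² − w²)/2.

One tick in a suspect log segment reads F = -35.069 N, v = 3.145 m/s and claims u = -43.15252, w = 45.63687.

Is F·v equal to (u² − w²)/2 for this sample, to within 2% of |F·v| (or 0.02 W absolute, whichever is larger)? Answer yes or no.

F·v = (-35.069)×3.145 = -110.29201 W.
(u² − w²)/2 = (1862.13998 − 2082.72390)/2 = -110.29196 W.
|Δ| = 0.00004;  2% of max(1, |F·v|) = 2.20584.

yes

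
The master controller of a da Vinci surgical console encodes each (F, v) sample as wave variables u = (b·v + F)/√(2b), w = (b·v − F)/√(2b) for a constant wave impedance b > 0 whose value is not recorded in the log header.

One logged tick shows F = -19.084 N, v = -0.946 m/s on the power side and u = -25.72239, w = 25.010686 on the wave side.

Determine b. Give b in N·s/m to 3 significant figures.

b = 0.283 N·s/m

u + w = -0.711704;  u + w = √(2b)·v, so √(2b) = -0.711704/(-0.946) = 0.752330.
b = (√(2b))²/2 = 0.566000/2 = 0.283000.
(Check via u − w = 2F/√(2b): u − w = -50.733076, 2F/√(2b) = -50.733069.)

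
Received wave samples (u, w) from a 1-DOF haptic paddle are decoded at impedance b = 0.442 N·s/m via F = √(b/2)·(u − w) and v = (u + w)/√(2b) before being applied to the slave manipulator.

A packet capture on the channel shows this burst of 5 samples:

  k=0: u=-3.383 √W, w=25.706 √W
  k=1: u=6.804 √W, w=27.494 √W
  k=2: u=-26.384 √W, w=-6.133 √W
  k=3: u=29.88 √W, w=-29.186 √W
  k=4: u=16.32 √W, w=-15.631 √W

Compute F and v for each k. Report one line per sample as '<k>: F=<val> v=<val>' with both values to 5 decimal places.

k=0: u−w=-29.08900, u+w=22.32300; √(b/2)=0.47011, √(2b)=0.94021; F=0.47011×(-29.089)=-13.67492, v=22.32300/0.94021=23.74250
k=1: u−w=-20.69000, u+w=34.29800; √(b/2)=0.47011, √(2b)=0.94021; F=0.47011×(-20.69)=-9.72650, v=34.29800/0.94021=36.47898
k=2: u−w=-20.25100, u+w=-32.51700; √(b/2)=0.47011, √(2b)=0.94021; F=0.47011×(-20.251)=-9.52012, v=-32.51700/0.94021=-34.58473
k=3: u−w=59.06600, u+w=0.69400; √(b/2)=0.47011, √(2b)=0.94021; F=0.47011×59.066=27.76730, v=0.69400/0.94021=0.73813
k=4: u−w=31.95100, u+w=0.68900; √(b/2)=0.47011, √(2b)=0.94021; F=0.47011×31.951=15.02037, v=0.68900/0.94021=0.73281

0: F=-13.67492 v=23.74250
1: F=-9.72650 v=36.47898
2: F=-9.52012 v=-34.58473
3: F=27.76730 v=0.73813
4: F=15.02037 v=0.73281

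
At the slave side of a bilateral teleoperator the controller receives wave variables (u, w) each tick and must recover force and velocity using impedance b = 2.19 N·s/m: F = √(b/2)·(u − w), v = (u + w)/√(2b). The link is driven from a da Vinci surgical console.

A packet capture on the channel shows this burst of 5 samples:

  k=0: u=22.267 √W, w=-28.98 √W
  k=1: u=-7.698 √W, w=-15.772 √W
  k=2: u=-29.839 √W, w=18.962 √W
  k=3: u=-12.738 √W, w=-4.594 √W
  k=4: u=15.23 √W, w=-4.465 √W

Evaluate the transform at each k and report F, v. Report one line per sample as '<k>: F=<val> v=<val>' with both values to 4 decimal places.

k=0: u−w=51.2470, u+w=-6.7130; √(b/2)=1.0464, √(2b)=2.0928; F=1.0464×51.247=53.6260, v=-6.7130/2.0928=-3.2076
k=1: u−w=8.0740, u+w=-23.4700; √(b/2)=1.0464, √(2b)=2.0928; F=1.0464×8.074=8.4488, v=-23.4700/2.0928=-11.2144
k=2: u−w=-48.8010, u+w=-10.8770; √(b/2)=1.0464, √(2b)=2.0928; F=1.0464×(-48.801)=-51.0665, v=-10.8770/2.0928=-5.1972
k=3: u−w=-8.1440, u+w=-17.3320; √(b/2)=1.0464, √(2b)=2.0928; F=1.0464×(-8.144)=-8.5221, v=-17.3320/2.0928=-8.2815
k=4: u−w=19.6950, u+w=10.7650; √(b/2)=1.0464, √(2b)=2.0928; F=1.0464×19.695=20.6093, v=10.7650/2.0928=5.1437

0: F=53.6260 v=-3.2076
1: F=8.4488 v=-11.2144
2: F=-51.0665 v=-5.1972
3: F=-8.5221 v=-8.2815
4: F=20.6093 v=5.1437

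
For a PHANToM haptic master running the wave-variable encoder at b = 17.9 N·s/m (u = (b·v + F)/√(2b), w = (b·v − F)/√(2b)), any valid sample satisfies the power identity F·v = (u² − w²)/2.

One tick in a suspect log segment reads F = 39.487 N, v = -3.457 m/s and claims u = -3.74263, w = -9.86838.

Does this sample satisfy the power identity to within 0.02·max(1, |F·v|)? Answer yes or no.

F·v = 39.487×(-3.457) = -136.5066 W.
(u² − w²)/2 = (14.0073 − 97.3849)/2 = -41.6888 W.
|Δ| = 94.8177;  2% of max(1, |F·v|) = 2.7301.

no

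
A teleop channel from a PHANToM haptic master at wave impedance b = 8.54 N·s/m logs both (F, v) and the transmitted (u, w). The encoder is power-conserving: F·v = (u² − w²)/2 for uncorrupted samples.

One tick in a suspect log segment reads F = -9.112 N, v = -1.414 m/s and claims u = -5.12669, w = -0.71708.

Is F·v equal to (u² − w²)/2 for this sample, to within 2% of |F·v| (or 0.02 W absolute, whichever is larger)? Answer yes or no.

yes

F·v = (-9.112)×(-1.414) = 12.8844 W.
(u² − w²)/2 = (26.2830 − 0.5142)/2 = 12.8844 W.
|Δ| = 0.0000;  2% of max(1, |F·v|) = 0.2577.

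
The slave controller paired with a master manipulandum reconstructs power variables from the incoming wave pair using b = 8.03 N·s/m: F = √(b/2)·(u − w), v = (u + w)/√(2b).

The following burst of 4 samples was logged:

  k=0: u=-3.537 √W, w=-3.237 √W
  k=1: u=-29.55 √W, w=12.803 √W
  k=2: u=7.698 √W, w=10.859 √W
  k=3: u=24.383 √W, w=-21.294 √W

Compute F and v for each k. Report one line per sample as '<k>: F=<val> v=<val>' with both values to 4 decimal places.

0: F=-0.6011 v=-1.6903
1: F=-84.8647 v=-4.1789
2: F=-6.3338 v=4.6306
3: F=91.5251 v=0.7708

k=0: u−w=-0.3000, u+w=-6.7740; √(b/2)=2.0037, √(2b)=4.0075; F=2.0037×(-0.3)=-0.6011, v=-6.7740/4.0075=-1.6903
k=1: u−w=-42.3530, u+w=-16.7470; √(b/2)=2.0037, √(2b)=4.0075; F=2.0037×(-42.353)=-84.8647, v=-16.7470/4.0075=-4.1789
k=2: u−w=-3.1610, u+w=18.5570; √(b/2)=2.0037, √(2b)=4.0075; F=2.0037×(-3.161)=-6.3338, v=18.5570/4.0075=4.6306
k=3: u−w=45.6770, u+w=3.0890; √(b/2)=2.0037, √(2b)=4.0075; F=2.0037×45.677=91.5251, v=3.0890/4.0075=0.7708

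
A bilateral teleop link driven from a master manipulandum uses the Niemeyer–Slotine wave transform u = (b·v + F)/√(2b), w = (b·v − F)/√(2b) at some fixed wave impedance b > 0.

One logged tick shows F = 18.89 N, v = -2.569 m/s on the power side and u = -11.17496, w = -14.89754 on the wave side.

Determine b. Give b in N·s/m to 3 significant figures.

b = 51.5 N·s/m

u + w = -26.0725;  u + w = √(2b)·v, so √(2b) = -26.0725/(-2.569) = 10.1489.
b = (√(2b))²/2 = 103.0000/2 = 51.5000.
(Check via u − w = 2F/√(2b): u − w = 3.7226, 2F/√(2b) = 3.7226.)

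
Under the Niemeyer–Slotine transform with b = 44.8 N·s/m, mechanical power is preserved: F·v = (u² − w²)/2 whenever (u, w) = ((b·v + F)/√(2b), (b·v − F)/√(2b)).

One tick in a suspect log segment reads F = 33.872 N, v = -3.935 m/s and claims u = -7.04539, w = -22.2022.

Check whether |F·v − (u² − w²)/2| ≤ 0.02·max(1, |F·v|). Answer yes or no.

F·v = 33.872×(-3.935) = -133.28632 W.
(u² − w²)/2 = (49.63752 − 492.93768)/2 = -221.65008 W.
|Δ| = 88.36376;  2% of max(1, |F·v|) = 2.66573.

no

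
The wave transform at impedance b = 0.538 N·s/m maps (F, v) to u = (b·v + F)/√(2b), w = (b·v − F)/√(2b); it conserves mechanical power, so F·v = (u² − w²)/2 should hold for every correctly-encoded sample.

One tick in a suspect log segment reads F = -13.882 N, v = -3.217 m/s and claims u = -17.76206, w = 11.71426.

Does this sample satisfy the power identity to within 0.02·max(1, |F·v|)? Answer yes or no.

F·v = (-13.882)×(-3.217) = 44.65839 W.
(u² − w²)/2 = (315.49078 − 137.22389)/2 = 89.13344 W.
|Δ| = 44.47505;  2% of max(1, |F·v|) = 0.89317.

no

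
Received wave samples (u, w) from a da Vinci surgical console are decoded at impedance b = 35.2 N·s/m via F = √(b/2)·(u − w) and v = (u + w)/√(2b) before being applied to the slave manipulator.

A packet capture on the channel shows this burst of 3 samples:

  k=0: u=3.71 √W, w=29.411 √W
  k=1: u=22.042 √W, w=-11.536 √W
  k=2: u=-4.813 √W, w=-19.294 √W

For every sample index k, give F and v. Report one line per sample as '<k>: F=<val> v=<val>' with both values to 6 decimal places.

0: F=-107.821745 v=3.947454
1: F=140.867614 v=1.252135
2: F=60.751204 v=-2.873140

k=0: u−w=-25.701000, u+w=33.121000; √(b/2)=4.195235, √(2b)=8.390471; F=4.195235×(-25.701)=-107.821745, v=33.121000/8.390471=3.947454
k=1: u−w=33.578000, u+w=10.506000; √(b/2)=4.195235, √(2b)=8.390471; F=4.195235×33.578=140.867614, v=10.506000/8.390471=1.252135
k=2: u−w=14.481000, u+w=-24.107000; √(b/2)=4.195235, √(2b)=8.390471; F=4.195235×14.481=60.751204, v=-24.107000/8.390471=-2.873140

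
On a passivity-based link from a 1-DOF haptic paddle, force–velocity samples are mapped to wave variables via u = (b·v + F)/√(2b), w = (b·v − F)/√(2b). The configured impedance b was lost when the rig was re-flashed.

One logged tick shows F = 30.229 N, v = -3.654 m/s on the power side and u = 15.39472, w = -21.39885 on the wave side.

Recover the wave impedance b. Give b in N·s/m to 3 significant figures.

b = 1.35 N·s/m

u + w = -6.00413;  u + w = √(2b)·v, so √(2b) = -6.00413/(-3.654) = 1.64317.
b = (√(2b))²/2 = 2.70000/2 = 1.35000.
(Check via u − w = 2F/√(2b): u − w = 36.79357, 2F/√(2b) = 36.79360.)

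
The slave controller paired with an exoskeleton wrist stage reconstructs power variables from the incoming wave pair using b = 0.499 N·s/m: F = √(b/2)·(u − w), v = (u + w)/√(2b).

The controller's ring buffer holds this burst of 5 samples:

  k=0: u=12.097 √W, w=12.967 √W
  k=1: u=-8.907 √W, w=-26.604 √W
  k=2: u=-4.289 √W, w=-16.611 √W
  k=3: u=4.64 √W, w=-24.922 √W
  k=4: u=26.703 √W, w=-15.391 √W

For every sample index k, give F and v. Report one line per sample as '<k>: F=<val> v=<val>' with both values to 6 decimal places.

0: F=-0.434565 v=25.089102
1: F=8.839647 v=-35.546564
2: F=6.154836 v=-20.920931
3: F=14.766212 v=-20.302312
4: F=21.025942 v=11.323329

k=0: u−w=-0.870000, u+w=25.064000; √(b/2)=0.499500, √(2b)=0.998999; F=0.499500×(-0.87)=-0.434565, v=25.064000/0.998999=25.089102
k=1: u−w=17.697000, u+w=-35.511000; √(b/2)=0.499500, √(2b)=0.998999; F=0.499500×17.697=8.839647, v=-35.511000/0.998999=-35.546564
k=2: u−w=12.322000, u+w=-20.900000; √(b/2)=0.499500, √(2b)=0.998999; F=0.499500×12.322=6.154836, v=-20.900000/0.998999=-20.920931
k=3: u−w=29.562000, u+w=-20.282000; √(b/2)=0.499500, √(2b)=0.998999; F=0.499500×29.562=14.766212, v=-20.282000/0.998999=-20.302312
k=4: u−w=42.094000, u+w=11.312000; √(b/2)=0.499500, √(2b)=0.998999; F=0.499500×42.094=21.025942, v=11.312000/0.998999=11.323329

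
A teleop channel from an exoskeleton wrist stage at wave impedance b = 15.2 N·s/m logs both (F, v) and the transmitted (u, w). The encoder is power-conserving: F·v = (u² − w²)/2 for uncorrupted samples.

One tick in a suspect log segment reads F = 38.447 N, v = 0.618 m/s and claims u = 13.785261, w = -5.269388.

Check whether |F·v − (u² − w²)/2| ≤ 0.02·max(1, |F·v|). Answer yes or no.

no

F·v = 38.447×0.618 = 23.760246 W.
(u² − w²)/2 = (190.033421 − 27.766450)/2 = 81.133485 W.
|Δ| = 57.373239;  2% of max(1, |F·v|) = 0.475205.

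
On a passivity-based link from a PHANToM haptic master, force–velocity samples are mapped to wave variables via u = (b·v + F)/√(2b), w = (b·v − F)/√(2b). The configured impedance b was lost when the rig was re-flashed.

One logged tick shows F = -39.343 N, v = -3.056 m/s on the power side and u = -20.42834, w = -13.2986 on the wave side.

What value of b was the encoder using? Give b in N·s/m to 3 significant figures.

b = 60.9 N·s/m

u + w = -33.7269;  u + w = √(2b)·v, so √(2b) = -33.7269/(-3.056) = 11.0363.
b = (√(2b))²/2 = 121.8000/2 = 60.9000.
(Check via u − w = 2F/√(2b): u − w = -7.1297, 2F/√(2b) = -7.1297.)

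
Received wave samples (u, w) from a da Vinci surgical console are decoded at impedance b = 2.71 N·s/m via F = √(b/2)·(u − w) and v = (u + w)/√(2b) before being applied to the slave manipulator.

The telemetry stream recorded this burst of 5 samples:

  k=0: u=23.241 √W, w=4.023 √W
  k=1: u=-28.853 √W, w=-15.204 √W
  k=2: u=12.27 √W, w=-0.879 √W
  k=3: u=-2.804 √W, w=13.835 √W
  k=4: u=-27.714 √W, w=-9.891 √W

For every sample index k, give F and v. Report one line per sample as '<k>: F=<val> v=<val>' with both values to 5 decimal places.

0: F=22.37061 v=11.71089
1: F=-15.88805 v=-18.92410
2: F=15.30602 v=4.89285
3: F=-19.36854 v=4.73822
4: F=-20.74677 v=-16.15273

k=0: u−w=19.21800, u+w=27.26400; √(b/2)=1.16404, √(2b)=2.32809; F=1.16404×19.218=22.37061, v=27.26400/2.32809=11.71089
k=1: u−w=-13.64900, u+w=-44.05700; √(b/2)=1.16404, √(2b)=2.32809; F=1.16404×(-13.649)=-15.88805, v=-44.05700/2.32809=-18.92410
k=2: u−w=13.14900, u+w=11.39100; √(b/2)=1.16404, √(2b)=2.32809; F=1.16404×13.149=15.30602, v=11.39100/2.32809=4.89285
k=3: u−w=-16.63900, u+w=11.03100; √(b/2)=1.16404, √(2b)=2.32809; F=1.16404×(-16.639)=-19.36854, v=11.03100/2.32809=4.73822
k=4: u−w=-17.82300, u+w=-37.60500; √(b/2)=1.16404, √(2b)=2.32809; F=1.16404×(-17.823)=-20.74677, v=-37.60500/2.32809=-16.15273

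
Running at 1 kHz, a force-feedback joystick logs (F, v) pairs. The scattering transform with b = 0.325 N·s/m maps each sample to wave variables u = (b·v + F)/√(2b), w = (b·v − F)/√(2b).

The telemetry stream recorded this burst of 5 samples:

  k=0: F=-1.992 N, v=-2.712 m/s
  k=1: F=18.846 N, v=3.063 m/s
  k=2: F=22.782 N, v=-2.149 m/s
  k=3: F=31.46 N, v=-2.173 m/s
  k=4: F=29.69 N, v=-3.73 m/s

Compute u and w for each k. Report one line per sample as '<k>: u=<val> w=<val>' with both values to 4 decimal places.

k=0: b·v=0.325×(-2.712)=-0.8814; √(2b)=0.8062; u=(-0.8814+(-1.992))/0.8062=-3.5640, w=(-0.8814−(-1.992))/0.8062=1.3775
k=1: b·v=0.325×3.063=0.9955; √(2b)=0.8062; u=(0.9955+18.846)/0.8062=24.6103, w=(0.9955−18.846)/0.8062=-22.1409
k=2: b·v=0.325×(-2.149)=-0.6984; √(2b)=0.8062; u=(-0.6984+22.782)/0.8062=27.3913, w=(-0.6984−22.782)/0.8062=-29.1239
k=3: b·v=0.325×(-2.173)=-0.7062; √(2b)=0.8062; u=(-0.7062+31.46)/0.8062=38.1454, w=(-0.7062−31.46)/0.8062=-39.8973
k=4: b·v=0.325×(-3.73)=-1.2123; √(2b)=0.8062; u=(-1.2123+29.69)/0.8062=35.3223, w=(-1.2123−29.69)/0.8062=-38.3295

0: u=-3.5640 w=1.3775
1: u=24.6103 w=-22.1409
2: u=27.3913 w=-29.1239
3: u=38.1454 w=-39.8973
4: u=35.3223 w=-38.3295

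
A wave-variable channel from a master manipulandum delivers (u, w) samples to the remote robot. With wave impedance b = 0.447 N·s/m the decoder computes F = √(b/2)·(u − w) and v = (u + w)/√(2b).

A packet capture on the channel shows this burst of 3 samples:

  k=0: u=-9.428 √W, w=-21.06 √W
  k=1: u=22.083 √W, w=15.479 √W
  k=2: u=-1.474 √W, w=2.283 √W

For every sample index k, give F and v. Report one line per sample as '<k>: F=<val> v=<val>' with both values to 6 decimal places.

0: F=5.499119 v=-32.244836
1: F=3.122093 v=39.726467
2: F=-1.776151 v=0.855618

k=0: u−w=11.632000, u+w=-30.488000; √(b/2)=0.472758, √(2b)=0.945516; F=0.472758×11.632=5.499119, v=-30.488000/0.945516=-32.244836
k=1: u−w=6.604000, u+w=37.562000; √(b/2)=0.472758, √(2b)=0.945516; F=0.472758×6.604=3.122093, v=37.562000/0.945516=39.726467
k=2: u−w=-3.757000, u+w=0.809000; √(b/2)=0.472758, √(2b)=0.945516; F=0.472758×(-3.757)=-1.776151, v=0.809000/0.945516=0.855618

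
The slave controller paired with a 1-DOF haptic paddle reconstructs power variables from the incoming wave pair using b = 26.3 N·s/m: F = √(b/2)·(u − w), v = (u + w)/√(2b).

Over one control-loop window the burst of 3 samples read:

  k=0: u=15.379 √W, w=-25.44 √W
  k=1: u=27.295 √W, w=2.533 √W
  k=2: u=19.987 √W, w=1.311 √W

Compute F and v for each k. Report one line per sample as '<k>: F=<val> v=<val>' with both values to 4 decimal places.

k=0: u−w=40.8190, u+w=-10.0610; √(b/2)=3.6263, √(2b)=7.2526; F=3.6263×40.819=148.0216, v=-10.0610/7.2526=-1.3872
k=1: u−w=24.7620, u+w=29.8280; √(b/2)=3.6263, √(2b)=7.2526; F=3.6263×24.762=89.7943, v=29.8280/7.2526=4.1127
k=2: u−w=18.6760, u+w=21.2980; √(b/2)=3.6263, √(2b)=7.2526; F=3.6263×18.676=67.7246, v=21.2980/7.2526=2.9366

0: F=148.0216 v=-1.3872
1: F=89.7943 v=4.1127
2: F=67.7246 v=2.9366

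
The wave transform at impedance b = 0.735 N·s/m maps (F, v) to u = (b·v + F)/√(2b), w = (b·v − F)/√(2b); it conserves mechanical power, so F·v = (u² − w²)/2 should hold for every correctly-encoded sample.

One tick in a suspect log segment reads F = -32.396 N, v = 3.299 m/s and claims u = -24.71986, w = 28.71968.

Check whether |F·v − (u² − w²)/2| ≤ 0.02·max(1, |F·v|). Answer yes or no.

yes

F·v = (-32.396)×3.299 = -106.8744 W.
(u² − w²)/2 = (611.0715 − 824.8200)/2 = -106.8743 W.
|Δ| = 0.0001;  2% of max(1, |F·v|) = 2.1375.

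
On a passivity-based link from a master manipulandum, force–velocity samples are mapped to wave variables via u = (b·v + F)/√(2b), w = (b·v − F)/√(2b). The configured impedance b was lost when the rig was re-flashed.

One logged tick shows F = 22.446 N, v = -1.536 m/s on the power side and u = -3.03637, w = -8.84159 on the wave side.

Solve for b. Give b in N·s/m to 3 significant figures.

b = 29.9 N·s/m

u + w = -11.8780;  u + w = √(2b)·v, so √(2b) = -11.8780/(-1.536) = 7.7330.
b = (√(2b))²/2 = 59.8000/2 = 29.9000.
(Check via u − w = 2F/√(2b): u − w = 5.8052, 2F/√(2b) = 5.8052.)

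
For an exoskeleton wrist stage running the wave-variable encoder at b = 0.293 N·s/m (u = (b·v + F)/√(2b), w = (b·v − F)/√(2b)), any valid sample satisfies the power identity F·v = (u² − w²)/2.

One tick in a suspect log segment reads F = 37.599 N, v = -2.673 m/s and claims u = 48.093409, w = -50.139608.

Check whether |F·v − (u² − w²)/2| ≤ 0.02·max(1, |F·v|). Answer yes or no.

F·v = 37.599×(-2.673) = -100.502127 W.
(u² − w²)/2 = (2312.975989 − 2513.980290)/2 = -100.502151 W.
|Δ| = 0.000024;  2% of max(1, |F·v|) = 2.010043.

yes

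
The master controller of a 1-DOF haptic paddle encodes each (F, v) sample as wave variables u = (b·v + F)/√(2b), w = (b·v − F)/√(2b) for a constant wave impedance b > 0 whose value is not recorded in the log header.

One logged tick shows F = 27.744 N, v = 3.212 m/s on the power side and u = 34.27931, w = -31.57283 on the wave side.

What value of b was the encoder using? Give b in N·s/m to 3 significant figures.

u + w = 2.70648;  u + w = √(2b)·v, so √(2b) = 2.70648/3.212 = 0.84262.
b = (√(2b))²/2 = 0.71000/2 = 0.35500.
(Check via u − w = 2F/√(2b): u − w = 65.85214, 2F/√(2b) = 65.85212.)

b = 0.355 N·s/m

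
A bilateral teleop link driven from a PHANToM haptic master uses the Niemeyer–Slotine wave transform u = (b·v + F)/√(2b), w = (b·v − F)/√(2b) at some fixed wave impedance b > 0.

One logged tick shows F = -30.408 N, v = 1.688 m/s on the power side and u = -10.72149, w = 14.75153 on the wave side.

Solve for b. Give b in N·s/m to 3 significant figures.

b = 2.85 N·s/m

u + w = 4.03004;  u + w = √(2b)·v, so √(2b) = 4.03004/1.688 = 2.38746.
b = (√(2b))²/2 = 5.69999/2 = 2.84999.
(Check via u − w = 2F/√(2b): u − w = -25.47302, 2F/√(2b) = -25.47305.)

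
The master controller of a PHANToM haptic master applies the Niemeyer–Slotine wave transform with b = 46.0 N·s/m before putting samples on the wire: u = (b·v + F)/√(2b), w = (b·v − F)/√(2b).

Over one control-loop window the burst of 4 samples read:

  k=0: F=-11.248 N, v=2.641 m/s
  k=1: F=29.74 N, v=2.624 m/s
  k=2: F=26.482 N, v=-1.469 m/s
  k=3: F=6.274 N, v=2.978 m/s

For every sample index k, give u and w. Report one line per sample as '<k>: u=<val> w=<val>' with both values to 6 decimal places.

k=0: b·v=46.0×2.641=121.486000; √(2b)=9.591663; u=(121.486000+(-11.248))/9.591663=11.493106, w=(121.486000−(-11.248))/9.591663=13.838476
k=1: b·v=46.0×2.624=120.704000; √(2b)=9.591663; u=(120.704000+29.74)/9.591663=15.684871, w=(120.704000−29.74)/9.591663=9.483653
k=2: b·v=46.0×(-1.469)=-67.574000; √(2b)=9.591663; u=(-67.574000+26.482)/9.591663=-4.284137, w=(-67.574000−26.482)/9.591663=-9.806016
k=3: b·v=46.0×2.978=136.988000; √(2b)=9.591663; u=(136.988000+6.274)/9.591663=14.936096, w=(136.988000−6.274)/9.591663=13.627877

0: u=11.493106 w=13.838476
1: u=15.684871 w=9.483653
2: u=-4.284137 w=-9.806016
3: u=14.936096 w=13.627877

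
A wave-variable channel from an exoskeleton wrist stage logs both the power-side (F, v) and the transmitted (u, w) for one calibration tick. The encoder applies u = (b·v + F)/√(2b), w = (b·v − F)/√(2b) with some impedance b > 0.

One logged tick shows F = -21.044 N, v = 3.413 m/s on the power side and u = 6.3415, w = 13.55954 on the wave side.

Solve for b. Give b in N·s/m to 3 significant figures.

u + w = 19.9010;  u + w = √(2b)·v, so √(2b) = 19.9010/3.413 = 5.8310.
b = (√(2b))²/2 = 34.0000/2 = 17.0000.
(Check via u − w = 2F/√(2b): u − w = -7.2180, 2F/√(2b) = -7.2180.)

b = 17 N·s/m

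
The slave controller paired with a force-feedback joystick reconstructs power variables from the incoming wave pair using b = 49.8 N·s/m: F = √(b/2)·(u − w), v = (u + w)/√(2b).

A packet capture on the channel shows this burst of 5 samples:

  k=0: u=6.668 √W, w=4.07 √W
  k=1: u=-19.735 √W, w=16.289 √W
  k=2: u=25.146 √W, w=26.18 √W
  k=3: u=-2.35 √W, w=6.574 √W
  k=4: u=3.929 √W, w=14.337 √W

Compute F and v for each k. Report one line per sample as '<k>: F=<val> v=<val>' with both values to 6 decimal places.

0: F=12.963994 v=1.075954
1: F=-179.759399 v=-0.345291
2: F=-5.159650 v=5.142896
3: F=-44.530671 v=0.423247
4: F=-51.935816 v=1.830264

k=0: u−w=2.598000, u+w=10.738000; √(b/2)=4.989990, √(2b)=9.979980; F=4.989990×2.598=12.963994, v=10.738000/9.979980=1.075954
k=1: u−w=-36.024000, u+w=-3.446000; √(b/2)=4.989990, √(2b)=9.979980; F=4.989990×(-36.024)=-179.759399, v=-3.446000/9.979980=-0.345291
k=2: u−w=-1.034000, u+w=51.326000; √(b/2)=4.989990, √(2b)=9.979980; F=4.989990×(-1.034)=-5.159650, v=51.326000/9.979980=5.142896
k=3: u−w=-8.924000, u+w=4.224000; √(b/2)=4.989990, √(2b)=9.979980; F=4.989990×(-8.924)=-44.530671, v=4.224000/9.979980=0.423247
k=4: u−w=-10.408000, u+w=18.266000; √(b/2)=4.989990, √(2b)=9.979980; F=4.989990×(-10.408)=-51.935816, v=18.266000/9.979980=1.830264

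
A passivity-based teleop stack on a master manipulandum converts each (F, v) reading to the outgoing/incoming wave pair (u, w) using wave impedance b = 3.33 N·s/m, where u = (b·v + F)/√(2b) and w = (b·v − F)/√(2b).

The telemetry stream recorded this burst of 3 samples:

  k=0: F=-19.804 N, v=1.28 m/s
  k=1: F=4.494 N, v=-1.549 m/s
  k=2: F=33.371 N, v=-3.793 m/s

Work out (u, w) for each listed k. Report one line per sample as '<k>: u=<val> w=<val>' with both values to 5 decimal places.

0: u=-6.02225 w=9.32554
1: u=-0.25736 w=-3.74014
2: u=8.03671 w=-17.82529

k=0: b·v=3.33×1.28=4.26240; √(2b)=2.58070; u=(4.26240+(-19.804))/2.58070=-6.02225, w=(4.26240−(-19.804))/2.58070=9.32554
k=1: b·v=3.33×(-1.549)=-5.15817; √(2b)=2.58070; u=(-5.15817+4.494)/2.58070=-0.25736, w=(-5.15817−4.494)/2.58070=-3.74014
k=2: b·v=3.33×(-3.793)=-12.63069; √(2b)=2.58070; u=(-12.63069+33.371)/2.58070=8.03671, w=(-12.63069−33.371)/2.58070=-17.82529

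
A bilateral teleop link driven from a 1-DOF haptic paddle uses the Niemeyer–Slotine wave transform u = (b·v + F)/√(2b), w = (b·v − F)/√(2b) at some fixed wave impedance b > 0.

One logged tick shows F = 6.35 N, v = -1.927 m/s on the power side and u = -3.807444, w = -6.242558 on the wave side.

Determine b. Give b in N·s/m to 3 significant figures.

b = 13.6 N·s/m

u + w = -10.050002;  u + w = √(2b)·v, so √(2b) = -10.050002/(-1.927) = 5.215362.
b = (√(2b))²/2 = 27.199998/2 = 13.599999.
(Check via u − w = 2F/√(2b): u − w = 2.435114, 2F/√(2b) = 2.435114.)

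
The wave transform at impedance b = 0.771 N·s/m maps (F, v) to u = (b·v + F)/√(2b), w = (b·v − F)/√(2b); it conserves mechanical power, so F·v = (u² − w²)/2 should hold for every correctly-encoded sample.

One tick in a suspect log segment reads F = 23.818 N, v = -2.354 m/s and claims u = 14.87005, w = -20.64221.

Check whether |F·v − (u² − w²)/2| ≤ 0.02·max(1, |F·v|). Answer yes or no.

F·v = 23.818×(-2.354) = -56.0676 W.
(u² − w²)/2 = (221.1184 − 426.1008)/2 = -102.4912 W.
|Δ| = 46.4237;  2% of max(1, |F·v|) = 1.1214.

no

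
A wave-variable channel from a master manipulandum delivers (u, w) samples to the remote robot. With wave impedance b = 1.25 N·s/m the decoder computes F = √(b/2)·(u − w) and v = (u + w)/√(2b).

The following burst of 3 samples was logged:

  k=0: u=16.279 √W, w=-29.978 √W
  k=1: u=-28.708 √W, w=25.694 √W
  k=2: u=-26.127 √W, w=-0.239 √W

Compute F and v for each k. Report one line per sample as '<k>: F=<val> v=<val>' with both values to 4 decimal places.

k=0: u−w=46.2570, u+w=-13.6990; √(b/2)=0.7906, √(2b)=1.5811; F=0.7906×46.257=36.5694, v=-13.6990/1.5811=-8.6640
k=1: u−w=-54.4020, u+w=-3.0140; √(b/2)=0.7906, √(2b)=1.5811; F=0.7906×(-54.402)=-43.0086, v=-3.0140/1.5811=-1.9062
k=2: u−w=-25.8880, u+w=-26.3660; √(b/2)=0.7906, √(2b)=1.5811; F=0.7906×(-25.888)=-20.4663, v=-26.3660/1.5811=-16.6753

0: F=36.5694 v=-8.6640
1: F=-43.0086 v=-1.9062
2: F=-20.4663 v=-16.6753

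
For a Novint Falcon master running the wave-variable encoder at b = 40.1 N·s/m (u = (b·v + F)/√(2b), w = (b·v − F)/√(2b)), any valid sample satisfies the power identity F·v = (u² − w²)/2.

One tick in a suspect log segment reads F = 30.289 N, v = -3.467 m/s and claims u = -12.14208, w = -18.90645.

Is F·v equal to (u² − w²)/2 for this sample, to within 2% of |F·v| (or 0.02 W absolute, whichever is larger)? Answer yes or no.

yes

F·v = 30.289×(-3.467) = -105.0120 W.
(u² − w²)/2 = (147.4301 − 357.4539)/2 = -105.0119 W.
|Δ| = 0.0001;  2% of max(1, |F·v|) = 2.1002.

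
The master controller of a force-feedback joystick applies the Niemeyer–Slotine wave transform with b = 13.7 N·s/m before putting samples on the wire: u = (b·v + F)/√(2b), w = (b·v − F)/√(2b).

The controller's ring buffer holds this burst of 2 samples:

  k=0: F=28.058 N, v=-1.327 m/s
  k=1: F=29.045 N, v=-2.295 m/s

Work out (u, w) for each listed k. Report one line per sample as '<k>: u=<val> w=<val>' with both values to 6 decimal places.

0: u=1.887114 w=-8.833297
1: u=-0.457828 w=-11.555352

k=0: b·v=13.7×(-1.327)=-18.179900; √(2b)=5.234501; u=(-18.179900+28.058)/5.234501=1.887114, w=(-18.179900−28.058)/5.234501=-8.833297
k=1: b·v=13.7×(-2.295)=-31.441500; √(2b)=5.234501; u=(-31.441500+29.045)/5.234501=-0.457828, w=(-31.441500−29.045)/5.234501=-11.555352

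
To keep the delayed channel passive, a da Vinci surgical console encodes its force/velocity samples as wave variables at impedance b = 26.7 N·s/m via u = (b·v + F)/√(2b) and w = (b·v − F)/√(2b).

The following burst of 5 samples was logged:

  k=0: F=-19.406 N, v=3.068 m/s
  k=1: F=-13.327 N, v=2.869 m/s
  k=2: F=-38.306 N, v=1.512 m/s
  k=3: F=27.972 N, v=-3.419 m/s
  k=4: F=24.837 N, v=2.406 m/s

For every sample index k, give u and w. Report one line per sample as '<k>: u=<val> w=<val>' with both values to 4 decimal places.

k=0: b·v=26.7×3.068=81.9156; √(2b)=7.3075; u=(81.9156+(-19.406))/7.3075=8.5541, w=(81.9156−(-19.406))/7.3075=13.8654
k=1: b·v=26.7×2.869=76.6023; √(2b)=7.3075; u=(76.6023+(-13.327))/7.3075=8.6589, w=(76.6023−(-13.327))/7.3075=12.3064
k=2: b·v=26.7×1.512=40.3704; √(2b)=7.3075; u=(40.3704+(-38.306))/7.3075=0.2825, w=(40.3704−(-38.306))/7.3075=10.7665
k=3: b·v=26.7×(-3.419)=-91.2873; √(2b)=7.3075; u=(-91.2873+27.972)/7.3075=-8.6644, w=(-91.2873−27.972)/7.3075=-16.3201
k=4: b·v=26.7×2.406=64.2402; √(2b)=7.3075; u=(64.2402+24.837)/7.3075=12.1898, w=(64.2402−24.837)/7.3075=5.3921

0: u=8.5541 w=13.8654
1: u=8.6589 w=12.3064
2: u=0.2825 w=10.7665
3: u=-8.6644 w=-16.3201
4: u=12.1898 w=5.3921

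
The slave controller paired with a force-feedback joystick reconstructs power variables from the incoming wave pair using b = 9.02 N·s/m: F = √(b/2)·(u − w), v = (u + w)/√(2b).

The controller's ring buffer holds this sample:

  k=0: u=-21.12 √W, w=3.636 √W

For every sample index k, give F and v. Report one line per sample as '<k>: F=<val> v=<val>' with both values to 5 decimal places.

k=0: u−w=-24.75600, u+w=-17.48400; √(b/2)=2.12368, √(2b)=4.24735; F=2.12368×(-24.756)=-52.57372, v=-17.48400/4.24735=-4.11645

0: F=-52.57372 v=-4.11645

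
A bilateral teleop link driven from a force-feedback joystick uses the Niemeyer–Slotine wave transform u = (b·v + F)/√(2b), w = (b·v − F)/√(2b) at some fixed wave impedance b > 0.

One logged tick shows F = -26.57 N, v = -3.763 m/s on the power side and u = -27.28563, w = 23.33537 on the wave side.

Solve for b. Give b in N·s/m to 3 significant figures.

b = 0.551 N·s/m

u + w = -3.95026;  u + w = √(2b)·v, so √(2b) = -3.95026/(-3.763) = 1.04976.
b = (√(2b))²/2 = 1.10200/2 = 0.55100.
(Check via u − w = 2F/√(2b): u − w = -50.62100, 2F/√(2b) = -50.62093.)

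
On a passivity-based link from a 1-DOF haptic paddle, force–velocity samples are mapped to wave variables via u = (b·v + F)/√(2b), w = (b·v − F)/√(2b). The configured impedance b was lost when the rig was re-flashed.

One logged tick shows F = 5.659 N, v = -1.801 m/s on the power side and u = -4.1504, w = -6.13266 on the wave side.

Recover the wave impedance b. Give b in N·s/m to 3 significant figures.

u + w = -10.2831;  u + w = √(2b)·v, so √(2b) = -10.2831/(-1.801) = 5.7096.
b = (√(2b))²/2 = 32.6000/2 = 16.3000.
(Check via u − w = 2F/√(2b): u − w = 1.9823, 2F/√(2b) = 1.9823.)

b = 16.3 N·s/m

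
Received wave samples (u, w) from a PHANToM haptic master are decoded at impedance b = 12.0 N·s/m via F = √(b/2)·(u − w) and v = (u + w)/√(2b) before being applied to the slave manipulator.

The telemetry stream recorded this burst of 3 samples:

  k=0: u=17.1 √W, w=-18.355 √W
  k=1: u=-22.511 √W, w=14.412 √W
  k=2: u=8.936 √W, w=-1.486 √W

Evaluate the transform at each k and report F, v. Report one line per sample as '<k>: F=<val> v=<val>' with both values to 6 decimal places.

0: F=86.846659 v=-0.256176
1: F=-90.442510 v=-1.653201
2: F=25.528582 v=1.520725

k=0: u−w=35.455000, u+w=-1.255000; √(b/2)=2.449490, √(2b)=4.898979; F=2.449490×35.455=86.846659, v=-1.255000/4.898979=-0.256176
k=1: u−w=-36.923000, u+w=-8.099000; √(b/2)=2.449490, √(2b)=4.898979; F=2.449490×(-36.923)=-90.442510, v=-8.099000/4.898979=-1.653201
k=2: u−w=10.422000, u+w=7.450000; √(b/2)=2.449490, √(2b)=4.898979; F=2.449490×10.422=25.528582, v=7.450000/4.898979=1.520725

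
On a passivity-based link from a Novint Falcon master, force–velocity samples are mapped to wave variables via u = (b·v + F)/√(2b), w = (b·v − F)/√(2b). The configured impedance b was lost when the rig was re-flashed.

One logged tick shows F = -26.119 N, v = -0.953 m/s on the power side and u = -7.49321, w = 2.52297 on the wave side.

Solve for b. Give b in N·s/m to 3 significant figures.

u + w = -4.970240;  u + w = √(2b)·v, so √(2b) = -4.970240/(-0.953) = 5.215362.
b = (√(2b))²/2 = 27.200001/2 = 13.600000.
(Check via u − w = 2F/√(2b): u − w = -10.016180, 2F/√(2b) = -10.016179.)

b = 13.6 N·s/m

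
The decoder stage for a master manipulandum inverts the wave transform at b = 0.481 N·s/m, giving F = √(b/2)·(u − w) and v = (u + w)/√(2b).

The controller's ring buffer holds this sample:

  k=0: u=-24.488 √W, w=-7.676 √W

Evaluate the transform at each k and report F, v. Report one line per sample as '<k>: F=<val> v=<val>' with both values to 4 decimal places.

k=0: u−w=-16.8120, u+w=-32.1640; √(b/2)=0.4904, √(2b)=0.9808; F=0.4904×(-16.812)=-8.2447, v=-32.1640/0.9808=-32.7931

0: F=-8.2447 v=-32.7931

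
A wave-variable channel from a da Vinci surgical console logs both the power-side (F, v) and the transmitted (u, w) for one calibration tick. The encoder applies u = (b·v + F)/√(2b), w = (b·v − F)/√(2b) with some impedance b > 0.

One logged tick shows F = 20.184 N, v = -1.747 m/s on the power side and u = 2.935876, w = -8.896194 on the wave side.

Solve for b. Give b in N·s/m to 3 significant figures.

b = 5.82 N·s/m

u + w = -5.960318;  u + w = √(2b)·v, so √(2b) = -5.960318/(-1.747) = 3.411745.
b = (√(2b))²/2 = 11.640002/2 = 5.820001.
(Check via u − w = 2F/√(2b): u − w = 11.832070, 2F/√(2b) = 11.832069.)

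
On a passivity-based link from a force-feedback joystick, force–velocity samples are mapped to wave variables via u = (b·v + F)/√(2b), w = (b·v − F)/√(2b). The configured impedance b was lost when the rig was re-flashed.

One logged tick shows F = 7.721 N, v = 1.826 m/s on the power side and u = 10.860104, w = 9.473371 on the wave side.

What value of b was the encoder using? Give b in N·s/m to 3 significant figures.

u + w = 20.333475;  u + w = √(2b)·v, so √(2b) = 20.333475/1.826 = 11.135528.
b = (√(2b))²/2 = 123.999994/2 = 61.999997.
(Check via u − w = 2F/√(2b): u − w = 1.386733, 2F/√(2b) = 1.386733.)

b = 62 N·s/m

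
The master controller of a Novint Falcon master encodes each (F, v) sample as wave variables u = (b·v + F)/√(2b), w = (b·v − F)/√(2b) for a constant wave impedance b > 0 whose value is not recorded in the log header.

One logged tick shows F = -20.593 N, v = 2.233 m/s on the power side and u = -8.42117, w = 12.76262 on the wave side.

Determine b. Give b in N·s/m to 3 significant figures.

b = 1.89 N·s/m

u + w = 4.3415;  u + w = √(2b)·v, so √(2b) = 4.3415/2.233 = 1.9442.
b = (√(2b))²/2 = 3.7800/2 = 1.8900.
(Check via u − w = 2F/√(2b): u − w = -21.1838, 2F/√(2b) = -21.1838.)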